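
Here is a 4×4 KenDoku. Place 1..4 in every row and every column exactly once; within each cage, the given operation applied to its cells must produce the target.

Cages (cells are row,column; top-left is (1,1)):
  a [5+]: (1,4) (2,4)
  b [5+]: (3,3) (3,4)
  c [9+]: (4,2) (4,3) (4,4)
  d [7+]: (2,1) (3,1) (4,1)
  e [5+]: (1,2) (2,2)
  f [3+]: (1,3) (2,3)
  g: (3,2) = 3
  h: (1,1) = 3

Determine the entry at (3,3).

4

Cage h is given, which forces (1,1) = 3.
Cage g is given, so (3,2) = 3.
In row 2, 3 can only go at (2,4), so (2,4) = 3.
Cage a's pair has sum 5, which forces (1,4) = 2.
The 3 cells of cage c must have sum 9, leaving (4,3) = 3.
2 is placed in column 4, leaving (4,4) = 4.
2 is placed in row 1, which forces (1,3) = 1.
Cage f's pair has sum 3; hence (2,3) = 2.
Cage b's pair has sum 5, which forces (3,3) = 4.
Column 4 now contains 4; hence (3,4) = 1.
Row 4 now contains 4, which forces (4,2) = 2.
1 is placed in row 1, which forces (1,2) = 4.
Cage d needs sum 7, leaving (2,1) = 4.
The two cells of cage e must have sum 5, leaving (2,2) = 1.
Row 3 already has 1, which forces (3,1) = 2.
Row 4 already has 2; hence (4,1) = 1.
Completed grid: 3 4 1 2 / 4 1 2 3 / 2 3 4 1 / 1 2 3 4.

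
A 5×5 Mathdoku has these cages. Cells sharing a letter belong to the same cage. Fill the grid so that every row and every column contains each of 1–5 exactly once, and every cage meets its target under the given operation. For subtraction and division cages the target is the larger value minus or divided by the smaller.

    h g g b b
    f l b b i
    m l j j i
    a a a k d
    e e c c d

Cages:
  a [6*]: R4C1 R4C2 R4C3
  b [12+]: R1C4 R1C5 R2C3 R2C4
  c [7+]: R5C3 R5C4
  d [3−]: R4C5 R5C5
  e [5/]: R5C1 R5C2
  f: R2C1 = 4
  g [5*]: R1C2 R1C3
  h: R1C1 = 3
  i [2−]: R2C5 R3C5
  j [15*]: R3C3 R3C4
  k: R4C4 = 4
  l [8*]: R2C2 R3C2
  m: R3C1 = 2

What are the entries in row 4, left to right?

Cage h is a single given cell; hence R1C1 = 3.
Cage f is a single given cell, leaving R2C1 = 4.
Row 2 now contains 4; hence R2C2 = 2.
Cage m is given; hence R3C1 = 2.
2 is placed in column 2, leaving R3C2 = 4.
Column 1 already has 2, which forces R4C1 = 1.
1 is placed in row 4; hence R4C2 = 3.
Row 4 already has 3; hence R4C3 = 2.
Cage k is given, so R4C4 = 4.
Row 4 now contains 4; hence R4C5 = 5.
1 is placed in column 1; hence R5C1 = 5.
Row 5 now contains 5, which forces R5C2 = 1.
Column 2 already has 1; hence R1C2 = 5.
Cage g's pair has product 5, leaving R1C3 = 1.
Row 1 now contains 5, leaving R1C4 = 2.
1 is placed in row 1; hence R1C5 = 4.
Column 3 now contains 1, leaving R2C3 = 5.
Row 2 already has 5, leaving R2C4 = 1.
Row 2 now contains 1; hence R2C5 = 3.
Column 3 now contains 5, so R3C3 = 3.
Row 3 now contains 3, leaving R3C4 = 5.
Column 5 already has 3, so R3C5 = 1.
The two cells of cage c must have sum 7, so R5C3 = 4.
The two cells of cage c must have sum 7, which forces R5C4 = 3.
Cage d's pair has difference 3, leaving R5C5 = 2.
Completed grid: 3 5 1 2 4 / 4 2 5 1 3 / 2 4 3 5 1 / 1 3 2 4 5 / 5 1 4 3 2.

1 3 2 4 5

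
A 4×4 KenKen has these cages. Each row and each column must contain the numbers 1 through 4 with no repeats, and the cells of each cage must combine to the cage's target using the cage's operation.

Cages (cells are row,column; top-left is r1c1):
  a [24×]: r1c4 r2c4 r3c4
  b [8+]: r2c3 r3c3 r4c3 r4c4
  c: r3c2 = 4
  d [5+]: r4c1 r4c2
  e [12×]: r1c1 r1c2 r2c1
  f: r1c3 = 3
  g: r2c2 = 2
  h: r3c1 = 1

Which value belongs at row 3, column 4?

3

Cage f is a single given cell, leaving r1c3 = 3.
G is a freebie, leaving r2c2 = 2.
Cage h is a single given cell, so r3c1 = 1.
Cage c is given, which forces r3c2 = 4.
Row 3 now contains 4; hence r3c3 = 2.
Row 3 now contains 2; hence r3c4 = 3.
1 is placed in column 1; hence r1c1 = 4.
Column 2 already has 4, which forces r1c2 = 1.
Cage a needs product 24; hence r1c4 = 2.
Cage e needs product 12, so r2c1 = 3.
Cage b needs sum 8; hence r2c3 = 1.
Column 4 now contains 3; hence r2c4 = 4.
4 is placed in column 1; hence r4c1 = 2.
Column 2 now contains 1, which forces r4c2 = 3.
Cage b has sum 8, which forces r4c3 = 4.
Cage b needs sum 8, which forces r4c4 = 1.
The full grid is 4 1 3 2 / 3 2 1 4 / 1 4 2 3 / 2 3 4 1.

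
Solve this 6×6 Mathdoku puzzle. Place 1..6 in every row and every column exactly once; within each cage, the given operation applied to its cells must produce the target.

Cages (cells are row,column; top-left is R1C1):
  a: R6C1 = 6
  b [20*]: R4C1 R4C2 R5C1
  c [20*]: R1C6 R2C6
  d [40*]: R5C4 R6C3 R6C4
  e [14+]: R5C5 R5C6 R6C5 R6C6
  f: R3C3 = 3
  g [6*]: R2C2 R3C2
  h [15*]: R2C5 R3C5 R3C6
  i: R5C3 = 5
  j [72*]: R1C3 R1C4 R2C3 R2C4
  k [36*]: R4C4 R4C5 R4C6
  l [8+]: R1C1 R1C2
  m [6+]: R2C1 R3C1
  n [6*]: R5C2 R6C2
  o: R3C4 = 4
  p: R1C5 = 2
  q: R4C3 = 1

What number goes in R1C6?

P is a freebie, which forces R1C5 = 2.
Cage f is given, so R3C3 = 3.
O is a freebie, so R3C4 = 4.
Cage q is a single given cell; hence R4C3 = 1.
I is a freebie, so R5C3 = 5.
5 is placed in row 5, leaving R5C4 = 2.
Cage a is given, which forces R6C1 = 6.
Column 4 already has 2, so R6C4 = 5.
Cage h has product 15; hence R2C5 = 3.
3 is placed in column 5; hence R4C5 = 6.
Cage k has product 36, leaving R4C6 = 2.
The 3 cells of cage b must have product 20; hence R5C1 = 1.
Row 5 now contains 1, so R5C5 = 4.
Cage d has product 40, which forces R6C3 = 4.
Column 5 now contains 4, so R6C5 = 1.
1 is placed in row 6, which forces R6C6 = 3.
4 is placed in column 3, so R1C3 = 6.
The 4 cells of cage j must have product 72, which forces R1C4 = 1.
The two cells of cage m must have sum 6; hence R2C1 = 4.
Cage j has product 72, so R2C3 = 2.
The 4 cells of cage j must have product 72, leaving R2C4 = 6.
Row 2 already has 4, so R2C6 = 5.
The two cells of cage m must have sum 6; hence R3C1 = 2.
Column 5 now contains 1; hence R3C5 = 5.
Cage h needs product 15, which forces R3C6 = 1.
Column 1 already has 4; hence R4C1 = 5.
Row 4 already has 5, so R4C2 = 4.
6 is placed in row 4; hence R4C4 = 3.
The two cells of cage n must have product 6, so R5C2 = 3.
Column 6 now contains 3, so R5C6 = 6.
1 is placed in row 6, which forces R6C2 = 2.
Column 1 already has 5; hence R1C1 = 3.
Column 2 now contains 3, leaving R1C2 = 5.
Column 6 now contains 5, so R1C6 = 4.
Row 2 now contains 6; hence R2C2 = 1.
1 is placed in row 3, so R3C2 = 6.
Filled in: 3 5 6 1 2 4 / 4 1 2 6 3 5 / 2 6 3 4 5 1 / 5 4 1 3 6 2 / 1 3 5 2 4 6 / 6 2 4 5 1 3.

4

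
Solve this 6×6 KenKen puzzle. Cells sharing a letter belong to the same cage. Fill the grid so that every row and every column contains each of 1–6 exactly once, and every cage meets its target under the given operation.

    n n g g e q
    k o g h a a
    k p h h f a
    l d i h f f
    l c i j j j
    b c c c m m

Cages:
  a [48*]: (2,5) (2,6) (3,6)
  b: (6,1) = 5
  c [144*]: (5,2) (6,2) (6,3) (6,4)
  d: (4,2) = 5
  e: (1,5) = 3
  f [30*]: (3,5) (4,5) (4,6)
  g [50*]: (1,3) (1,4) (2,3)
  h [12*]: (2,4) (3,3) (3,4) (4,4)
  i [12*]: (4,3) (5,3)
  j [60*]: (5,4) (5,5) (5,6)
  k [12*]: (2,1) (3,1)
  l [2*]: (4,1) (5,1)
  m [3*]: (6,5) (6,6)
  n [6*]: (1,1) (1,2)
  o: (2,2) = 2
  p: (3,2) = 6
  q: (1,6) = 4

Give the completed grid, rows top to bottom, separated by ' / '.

6 1 2 5 3 4 / 3 2 5 1 4 6 / 4 6 1 3 5 2 / 2 5 3 4 6 1 / 1 3 4 6 2 5 / 5 4 6 2 1 3

The 3 cells of cage g must have product 50; hence (1,3) = 2.
The 3 cells of cage g must have product 50, which forces (1,4) = 5.
E is a freebie, so (1,5) = 3.
Cage q is given, leaving (1,6) = 4.
Cage o is given, leaving (2,2) = 2.
Cage g needs product 50, leaving (2,3) = 5.
Cage p is given, so (3,2) = 6.
Column 3 now contains 2; hence (3,3) = 1.
6 is placed in row 3, so (3,6) = 2.
Cage d is a single given cell, so (4,2) = 5.
Cage b is given, which forces (6,1) = 5.
Column 5 already has 3, leaving (6,5) = 1.
Row 6 already has 1, so (6,6) = 3.
Cage n's pair has product 6; hence (1,1) = 6.
Column 2 already has 6; hence (1,2) = 1.
Cage a has product 48; hence (2,5) = 4.
3 is placed in column 6, leaving (2,6) = 6.
2 is placed in row 3, so (3,5) = 5.
The 3 cells of cage f must have product 30, which forces (4,5) = 6.
Cage f has product 30, so (4,6) = 1.
Cage c has product 144, so (5,2) = 3.
3 is placed in row 5, so (5,3) = 4.
Column 5 now contains 6, leaving (5,5) = 2.
Column 6 already has 6; hence (5,6) = 5.
3 is placed in row 6, which forces (6,2) = 4.
Cage c has product 144; hence (6,3) = 6.
Cage c needs product 144; hence (6,4) = 2.
Row 2 already has 4; hence (2,1) = 3.
The 4 cells of cage h must have product 12, so (2,4) = 1.
Cage k needs two cells with product 12, so (3,1) = 4.
Row 3 now contains 4, so (3,4) = 3.
Row 4 now contains 1, leaving (4,1) = 2.
Column 3 already has 4, leaving (4,3) = 3.
3 is placed in column 4, so (4,4) = 4.
2 is placed in row 5; hence (5,1) = 1.
2 is placed in row 5; hence (5,4) = 6.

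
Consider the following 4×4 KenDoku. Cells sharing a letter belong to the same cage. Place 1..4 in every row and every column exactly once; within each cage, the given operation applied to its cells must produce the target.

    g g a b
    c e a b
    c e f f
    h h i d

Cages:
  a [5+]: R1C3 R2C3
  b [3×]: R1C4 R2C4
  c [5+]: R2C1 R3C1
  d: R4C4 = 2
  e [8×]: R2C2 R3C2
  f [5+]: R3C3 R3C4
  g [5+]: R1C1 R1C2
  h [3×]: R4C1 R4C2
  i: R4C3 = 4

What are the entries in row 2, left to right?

Cage i is a single given cell; hence R4C3 = 4.
D is a freebie; hence R4C4 = 2.
Column 3 needs a 1, and only R3C3 is open for it.
Cage f's pair has sum 5, which forces R3C4 = 4.
Cage e needs two cells with product 8, leaving R2C2 = 4.
Row 3 already has 4, so R3C2 = 2.
The two cells of cage c must have sum 5, leaving R2C1 = 2.
2 is placed in row 2, which forces R2C3 = 3.
Row 2 already has 3; hence R2C4 = 1.
Row 3 now contains 2; hence R3C1 = 3.
3 is placed in column 1; hence R4C1 = 1.
Row 4 already has 1, which forces R4C2 = 3.
Column 1 already has 2, so R1C1 = 4.
Column 2 already has 3, leaving R1C2 = 1.
Column 3 already has 3; hence R1C3 = 2.
Column 4 already has 1, so R1C4 = 3.
Completed grid: 4 1 2 3 / 2 4 3 1 / 3 2 1 4 / 1 3 4 2.

2 4 3 1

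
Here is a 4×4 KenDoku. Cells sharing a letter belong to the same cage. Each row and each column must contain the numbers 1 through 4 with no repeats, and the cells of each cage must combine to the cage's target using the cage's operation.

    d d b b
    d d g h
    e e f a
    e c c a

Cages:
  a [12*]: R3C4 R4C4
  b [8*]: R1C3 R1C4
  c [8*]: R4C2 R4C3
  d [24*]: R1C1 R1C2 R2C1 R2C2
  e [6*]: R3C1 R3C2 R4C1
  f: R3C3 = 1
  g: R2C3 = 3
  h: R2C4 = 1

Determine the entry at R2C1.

Cage g is given; hence R2C3 = 3.
Cage h is a single given cell, leaving R2C4 = 1.
F is a freebie, which forces R3C3 = 1.
The 3 cells of cage e must have product 6; hence R4C1 = 1.
Column 1 now contains 1, leaving R1C1 = 3.
Cage d has product 24; hence R1C2 = 1.
Column 1 now contains 3; hence R3C1 = 2.
Row 3 now contains 2, so R3C2 = 3.
Row 3 now contains 3, which forces R3C4 = 4.
4 is placed in column 4, leaving R4C4 = 3.
Cage b needs two cells with product 8, leaving R1C3 = 4.
4 is placed in column 4, so R1C4 = 2.
Column 1 now contains 2, which forces R2C1 = 4.
Cage d has product 24, leaving R2C2 = 2.
2 is placed in column 2, which forces R4C2 = 4.
4 is placed in column 3, leaving R4C3 = 2.
Filled in: 3 1 4 2 / 4 2 3 1 / 2 3 1 4 / 1 4 2 3.

4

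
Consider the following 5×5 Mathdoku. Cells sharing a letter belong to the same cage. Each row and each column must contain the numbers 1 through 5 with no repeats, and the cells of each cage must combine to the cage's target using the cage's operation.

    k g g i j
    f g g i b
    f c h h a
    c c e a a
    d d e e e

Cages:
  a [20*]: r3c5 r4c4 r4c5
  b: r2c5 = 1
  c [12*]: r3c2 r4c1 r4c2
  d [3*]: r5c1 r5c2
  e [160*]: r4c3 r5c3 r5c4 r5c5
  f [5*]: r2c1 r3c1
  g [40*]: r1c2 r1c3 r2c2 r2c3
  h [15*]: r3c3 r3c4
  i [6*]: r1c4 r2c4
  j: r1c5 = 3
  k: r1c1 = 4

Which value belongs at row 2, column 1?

Cage k is given, which forces r1c1 = 4.
Cage j is given, which forces r1c5 = 3.
B is a freebie, so r2c5 = 1.
Cage e has product 160, leaving r4c3 = 4.
4 is placed in row 4, leaving r4c5 = 5.
Row 1 now contains 3, so r1c4 = 2.
Row 2 already has 1; hence r2c1 = 5.
The 4 cells of cage g must have product 40, so r2c2 = 4.
Row 2 now contains 5; hence r2c3 = 2.
The two cells of cage i must have product 6, leaving r2c4 = 3.
Cage f's pair has product 5, which forces r3c1 = 1.
4 is placed in column 2; hence r3c2 = 2.
3 is placed in column 4, so r3c4 = 5.
Row 3 now contains 2, leaving r3c5 = 4.
2 is placed in column 4, leaving r4c4 = 1.
1 is placed in column 1, which forces r5c1 = 3.
3 is placed in row 5, which forces r5c2 = 1.
Column 3 already has 2; hence r5c3 = 5.
5 is placed in column 4; hence r5c4 = 4.
4 is placed in column 5, leaving r5c5 = 2.
Column 2 already has 1; hence r1c2 = 5.
Column 3 already has 5, leaving r1c3 = 1.
Row 3 now contains 5, leaving r3c3 = 3.
Column 1 now contains 3; hence r4c1 = 2.
1 is placed in row 4, which forces r4c2 = 3.
Filled in: 4 5 1 2 3 / 5 4 2 3 1 / 1 2 3 5 4 / 2 3 4 1 5 / 3 1 5 4 2.

5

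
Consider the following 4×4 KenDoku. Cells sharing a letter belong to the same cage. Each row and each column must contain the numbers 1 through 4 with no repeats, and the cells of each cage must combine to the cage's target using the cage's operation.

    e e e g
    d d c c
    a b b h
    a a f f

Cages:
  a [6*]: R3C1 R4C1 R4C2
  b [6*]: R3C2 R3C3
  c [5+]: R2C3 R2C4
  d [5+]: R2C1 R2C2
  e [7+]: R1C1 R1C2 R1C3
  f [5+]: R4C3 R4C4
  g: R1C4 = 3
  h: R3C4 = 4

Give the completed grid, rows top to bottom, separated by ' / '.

2 4 1 3 / 4 1 3 2 / 1 3 2 4 / 3 2 4 1

Cage g is a single given cell; hence R1C4 = 3.
Cage h is given, so R3C4 = 4.
The only place for 1 in row 3 is R3C1.
The only place for 1 in row 4 is R4C4.
Cage c's pair has sum 5, so R2C3 = 3.
1 is placed in column 4, which forces R2C4 = 2.
Column 3 now contains 3; hence R3C3 = 2.
Cage f's pair has sum 5, so R4C3 = 4.
4 is placed in column 3, so R1C3 = 1.
Row 2 now contains 2, leaving R2C1 = 4.
Row 2 now contains 2, so R2C2 = 1.
2 is placed in row 3; hence R3C2 = 3.
Column 2 already has 3, so R4C2 = 2.
Column 1 now contains 4; hence R1C1 = 2.
Column 2 now contains 2; hence R1C2 = 4.
Row 4 already has 2; hence R4C1 = 3.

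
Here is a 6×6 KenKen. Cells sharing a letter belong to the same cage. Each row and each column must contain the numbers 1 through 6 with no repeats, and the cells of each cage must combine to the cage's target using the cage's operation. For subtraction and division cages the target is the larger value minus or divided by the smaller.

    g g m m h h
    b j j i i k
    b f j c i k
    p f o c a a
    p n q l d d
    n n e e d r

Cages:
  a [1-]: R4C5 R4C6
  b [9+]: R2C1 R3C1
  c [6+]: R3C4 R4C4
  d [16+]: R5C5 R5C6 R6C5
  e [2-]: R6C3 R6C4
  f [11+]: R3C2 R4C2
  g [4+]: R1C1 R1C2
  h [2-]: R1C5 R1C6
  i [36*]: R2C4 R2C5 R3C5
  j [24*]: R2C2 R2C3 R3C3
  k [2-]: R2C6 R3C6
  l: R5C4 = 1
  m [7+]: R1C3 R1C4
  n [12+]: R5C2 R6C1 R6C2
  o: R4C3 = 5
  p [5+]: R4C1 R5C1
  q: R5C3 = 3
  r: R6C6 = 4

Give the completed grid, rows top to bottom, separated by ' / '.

1 3 2 5 4 6 / 5 1 4 6 2 3 / 4 5 6 2 3 1 / 3 6 5 4 1 2 / 2 4 3 1 6 5 / 6 2 1 3 5 4

Cage o is a single given cell; hence R4C3 = 5.
Cage q is a single given cell, so R5C3 = 3.
Cage l is a single given cell, so R5C4 = 1.
Cage r is a single given cell, so R6C6 = 4.
Cage f's pair has sum 11; hence R3C2 = 5.
5 is placed in row 4, which forces R4C2 = 6.
6 is placed in column 2, which forces R5C2 = 4.
Row 5 now contains 4, leaving R5C5 = 6.
6 is placed in row 5, so R5C6 = 5.
The two cells of cage e must have difference 2, leaving R6C3 = 1.
The two cells of cage e must have difference 2, leaving R6C4 = 3.
Column 5 already has 6, which forces R6C5 = 5.
Cage m's pair has sum 7; hence R1C3 = 2.
The two cells of cage m must have sum 7; hence R1C4 = 5.
The 3 cells of cage i must have product 36, so R2C4 = 6.
The two cells of cage p must have sum 5; hence R4C1 = 3.
Row 5 now contains 4, leaving R5C1 = 2.
Cage n has sum 12, which forces R6C1 = 6.
3 is placed in row 6, so R6C2 = 2.
Column 1 already has 3, leaving R1C1 = 1.
Cage g's pair has sum 4; hence R1C2 = 3.
Row 1 now contains 3, which forces R1C5 = 4.
Row 1 now contains 3, which forces R1C6 = 6.
Column 1 already has 3; hence R2C1 = 5.
Cage j needs product 24, leaving R2C2 = 1.
6 is placed in row 2, which forces R2C3 = 4.
1 is placed in row 2, leaving R2C6 = 3.
Column 1 now contains 6, which forces R3C1 = 4.
Cage j needs product 24, so R3C3 = 6.
4 is placed in row 3; hence R3C4 = 2.
Row 3 now contains 2, so R3C5 = 3.
Column 6 now contains 3, which forces R3C6 = 1.
2 is placed in column 4; hence R4C4 = 4.
1 is placed in column 6, which forces R4C6 = 2.
Row 2 already has 3, so R2C5 = 2.
Row 4 now contains 2; hence R4C5 = 1.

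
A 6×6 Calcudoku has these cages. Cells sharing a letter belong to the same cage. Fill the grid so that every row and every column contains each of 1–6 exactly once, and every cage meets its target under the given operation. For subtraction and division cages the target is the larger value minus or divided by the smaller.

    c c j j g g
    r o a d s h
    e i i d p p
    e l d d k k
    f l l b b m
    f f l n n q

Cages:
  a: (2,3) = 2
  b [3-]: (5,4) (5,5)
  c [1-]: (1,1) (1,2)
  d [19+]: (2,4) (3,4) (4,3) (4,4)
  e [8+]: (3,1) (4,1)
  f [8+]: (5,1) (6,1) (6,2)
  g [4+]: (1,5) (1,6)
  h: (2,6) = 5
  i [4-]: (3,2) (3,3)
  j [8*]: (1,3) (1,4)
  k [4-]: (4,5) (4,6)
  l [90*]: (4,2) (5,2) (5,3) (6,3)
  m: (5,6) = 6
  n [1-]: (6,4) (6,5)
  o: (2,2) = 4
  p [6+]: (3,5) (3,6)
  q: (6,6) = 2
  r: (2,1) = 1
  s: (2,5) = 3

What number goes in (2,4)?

R is a freebie, leaving (2,1) = 1.
Cage o is a single given cell, leaving (2,2) = 4.
Cage a is given, which forces (2,3) = 2.
S is a freebie, so (2,5) = 3.
Cage h is given, so (2,6) = 5.
Cage m is given; hence (5,6) = 6.
Q is a freebie, leaving (6,6) = 2.
Column 3 now contains 2, so (1,3) = 4.
Cage j needs two cells with product 8, leaving (1,4) = 2.
3 is placed in column 5, leaving (1,5) = 1.
Cage g's pair has sum 4, so (1,6) = 3.
5 is placed in row 2; hence (2,4) = 6.
The two cells of cage k must have difference 4, leaving (4,5) = 5.
Column 6 now contains 2; hence (4,6) = 1.
Cage f has sum 8, which forces (6,2) = 1.
Column 5 already has 5, leaving (3,5) = 2.
Column 6 already has 1; hence (3,6) = 4.
5 is placed in row 4, so (4,3) = 6.
Column 5 already has 2; hence (5,5) = 4.
4 is placed in column 5, which forces (6,5) = 6.
2 is placed in row 3, leaving (3,2) = 5.
6 is placed in column 3, which forces (3,3) = 1.
4 is placed in row 3, which forces (3,4) = 3.
Cage d has sum 19, leaving (4,4) = 4.
Cage b's pair has difference 3, so (5,4) = 1.
Cage n's pair has difference 1, so (6,4) = 5.
Cage c's pair has difference 1, which forces (1,1) = 5.
Column 2 already has 5; hence (1,2) = 6.
5 is placed in row 3, so (3,1) = 6.
The two cells of cage e must have sum 8, so (4,1) = 2.
Row 4 now contains 2; hence (4,2) = 3.
Cage f needs sum 8; hence (5,1) = 3.
Column 2 already has 3, which forces (5,2) = 2.
The 4 cells of cage l must have product 90, leaving (5,3) = 5.
Row 6 already has 5; hence (6,1) = 4.
Row 6 already has 5; hence (6,3) = 3.
Completed grid: 5 6 4 2 1 3 / 1 4 2 6 3 5 / 6 5 1 3 2 4 / 2 3 6 4 5 1 / 3 2 5 1 4 6 / 4 1 3 5 6 2.

6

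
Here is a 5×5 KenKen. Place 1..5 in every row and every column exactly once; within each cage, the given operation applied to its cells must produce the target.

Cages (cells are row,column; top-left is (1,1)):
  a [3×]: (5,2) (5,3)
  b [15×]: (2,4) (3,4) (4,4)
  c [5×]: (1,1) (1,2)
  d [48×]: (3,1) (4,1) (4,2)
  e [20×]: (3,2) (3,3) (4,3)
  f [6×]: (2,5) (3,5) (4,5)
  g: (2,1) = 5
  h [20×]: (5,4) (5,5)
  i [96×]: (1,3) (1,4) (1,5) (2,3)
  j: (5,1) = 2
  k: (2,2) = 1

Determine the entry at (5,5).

Cage g is a single given cell; hence (2,1) = 5.
K is a freebie, leaving (2,2) = 1.
Cage i needs product 96; hence (2,3) = 4.
Row 2 already has 1; hence (2,4) = 3.
Row 2 now contains 3, leaving (2,5) = 2.
Cage d has product 48, leaving (3,1) = 4.
The 3 cells of cage d must have product 48, leaving (4,1) = 3.
The 3 cells of cage d must have product 48, leaving (4,2) = 4.
Row 4 now contains 3; hence (4,5) = 1.
Cage j is given, leaving (5,1) = 2.
1 is placed in column 2, which forces (5,2) = 3.
Row 5 already has 3; hence (5,3) = 1.
Column 1 already has 5, so (1,1) = 1.
1 is placed in column 2; hence (1,2) = 5.
The 3 cells of cage e must have product 20; hence (3,2) = 2.
Column 3 already has 1; hence (3,3) = 5.
The 3 cells of cage b must have product 15, which forces (3,4) = 1.
1 is placed in column 5, leaving (3,5) = 3.
The 3 cells of cage e must have product 20, which forces (4,3) = 2.
Row 4 already has 1; hence (4,4) = 5.
Column 4 already has 5, leaving (5,4) = 4.
4 is placed in row 5, so (5,5) = 5.
Column 3 now contains 2, so (1,3) = 3.
Column 4 already has 4; hence (1,4) = 2.
Column 5 already has 3, so (1,5) = 4.
Completed grid: 1 5 3 2 4 / 5 1 4 3 2 / 4 2 5 1 3 / 3 4 2 5 1 / 2 3 1 4 5.

5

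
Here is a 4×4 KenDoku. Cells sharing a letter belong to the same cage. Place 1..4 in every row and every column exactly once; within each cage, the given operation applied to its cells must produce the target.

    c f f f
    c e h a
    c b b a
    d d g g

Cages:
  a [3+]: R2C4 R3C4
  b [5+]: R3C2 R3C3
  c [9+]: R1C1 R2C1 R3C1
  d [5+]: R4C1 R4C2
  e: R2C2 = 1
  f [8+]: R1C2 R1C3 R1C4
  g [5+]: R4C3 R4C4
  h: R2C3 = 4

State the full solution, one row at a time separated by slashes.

E is a freebie, so R2C2 = 1.
Cage h is given; hence R2C3 = 4.
1 is placed in row 2, so R2C4 = 2.
Column 4 now contains 2, so R3C4 = 1.
Cage f needs sum 8, so R1C3 = 1.
Row 2 now contains 2, which forces R2C1 = 3.
1 is placed in column 3, so R4C3 = 2.
Cage b's pair has sum 5, which forces R3C2 = 2.
2 is placed in column 3; hence R3C3 = 3.
Row 4 already has 2, leaving R4C1 = 1.
Cage d's pair has sum 5, leaving R4C2 = 4.
Cage g's pair has sum 5; hence R4C4 = 3.
Cage c has sum 9, which forces R1C1 = 2.
Column 2 now contains 4, so R1C2 = 3.
Column 4 now contains 3, so R1C4 = 4.
2 is placed in row 3, leaving R3C1 = 4.

2 3 1 4 / 3 1 4 2 / 4 2 3 1 / 1 4 2 3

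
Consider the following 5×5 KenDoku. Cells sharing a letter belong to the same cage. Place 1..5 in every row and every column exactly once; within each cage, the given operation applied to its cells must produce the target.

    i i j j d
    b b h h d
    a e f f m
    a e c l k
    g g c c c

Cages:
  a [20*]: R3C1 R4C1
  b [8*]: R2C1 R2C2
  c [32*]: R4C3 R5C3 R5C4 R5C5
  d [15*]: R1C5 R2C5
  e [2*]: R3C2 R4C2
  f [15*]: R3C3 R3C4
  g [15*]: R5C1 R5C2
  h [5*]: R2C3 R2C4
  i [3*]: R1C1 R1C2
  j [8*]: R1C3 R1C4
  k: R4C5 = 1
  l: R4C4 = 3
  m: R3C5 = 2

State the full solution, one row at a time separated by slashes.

M is a freebie, leaving R3C5 = 2.
Cage c needs product 32; hence R4C3 = 4.
Cage l is a single given cell, so R4C4 = 3.
Cage k is given, leaving R4C5 = 1.
Column 5 now contains 1, leaving R5C5 = 4.
Column 3 now contains 4, so R1C3 = 2.
The two cells of cage j must have product 8, so R1C4 = 4.
Cage a needs two cells with product 20, which forces R3C1 = 4.
Row 3 now contains 2, leaving R3C2 = 1.
Cage f needs two cells with product 15, which forces R3C3 = 3.
3 is placed in column 4, so R3C4 = 5.
4 is placed in row 4, which forces R4C1 = 5.
Row 4 already has 1, so R4C2 = 2.
5 is placed in column 1, which forces R5C1 = 3.
Row 5 already has 3; hence R5C2 = 5.
2 is placed in column 3, so R5C3 = 1.
Row 5 already has 1, leaving R5C4 = 2.
Column 1 now contains 3, leaving R1C1 = 1.
Column 2 now contains 1; hence R1C2 = 3.
3 is placed in row 1, leaving R1C5 = 5.
Column 1 already has 4, which forces R2C1 = 2.
Column 2 already has 2, which forces R2C2 = 4.
Column 3 already has 1, leaving R2C3 = 5.
Column 4 now contains 5; hence R2C4 = 1.
Column 5 now contains 5, leaving R2C5 = 3.

1 3 2 4 5 / 2 4 5 1 3 / 4 1 3 5 2 / 5 2 4 3 1 / 3 5 1 2 4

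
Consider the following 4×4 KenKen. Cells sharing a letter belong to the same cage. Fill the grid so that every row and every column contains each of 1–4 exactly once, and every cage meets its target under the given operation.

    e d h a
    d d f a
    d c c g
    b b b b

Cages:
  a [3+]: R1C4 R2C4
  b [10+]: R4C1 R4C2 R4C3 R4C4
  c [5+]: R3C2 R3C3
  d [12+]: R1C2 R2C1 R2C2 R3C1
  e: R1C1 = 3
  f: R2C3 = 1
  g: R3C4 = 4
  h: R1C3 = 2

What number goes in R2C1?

4

Cage e is given; hence R1C1 = 3.
H is a freebie, which forces R1C3 = 2.
Row 1 now contains 2, leaving R1C4 = 1.
Cage f is given, leaving R2C3 = 1.
Column 4 already has 1; hence R2C4 = 2.
Cage g is a single given cell; hence R3C4 = 4.
Column 4 now contains 4; hence R4C4 = 3.
1 is placed in row 1, leaving R1C2 = 4.
2 is placed in row 2, so R2C1 = 4.
Cage d needs sum 12, so R2C2 = 3.
The 4 cells of cage d must have sum 12, which forces R3C1 = 1.
Cage c needs two cells with sum 5, leaving R3C2 = 2.
Row 3 now contains 4, so R3C3 = 3.
1 is placed in column 1, so R4C1 = 2.
2 is placed in column 2, which forces R4C2 = 1.
3 is placed in row 4, which forces R4C3 = 4.
Completed grid: 3 4 2 1 / 4 3 1 2 / 1 2 3 4 / 2 1 4 3.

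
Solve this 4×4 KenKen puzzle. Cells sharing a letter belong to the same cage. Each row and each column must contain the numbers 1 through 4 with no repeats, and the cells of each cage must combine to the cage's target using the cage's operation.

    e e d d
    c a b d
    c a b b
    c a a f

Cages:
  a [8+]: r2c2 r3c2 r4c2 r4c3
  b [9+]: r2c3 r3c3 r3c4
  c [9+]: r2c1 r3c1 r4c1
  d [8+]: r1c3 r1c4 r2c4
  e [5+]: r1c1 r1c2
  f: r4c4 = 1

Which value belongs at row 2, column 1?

F is a freebie, which forces r4c4 = 1.
Cage a needs sum 8, which forces r4c2 = 3.
Row 4 now contains 1, leaving r4c3 = 2.
Row 4 now contains 2, which forces r4c1 = 4.
The only place for 1 in row 2 is r2c2.
1 is placed in column 2, which forces r3c2 = 2.
Row 3 already has 2, so r3c4 = 4.
Cage e needs two cells with sum 5, so r1c1 = 1.
Column 2 now contains 2; hence r1c2 = 4.
The 3 cells of cage d must have sum 8, which forces r1c3 = 3.
The 3 cells of cage d must have sum 8, which forces r1c4 = 2.
Cage c needs sum 9, which forces r2c1 = 2.
Cage b needs sum 9; hence r2c3 = 4.
4 is placed in column 4; hence r2c4 = 3.
Row 3 already has 2; hence r3c1 = 3.
The 3 cells of cage b must have sum 9, which forces r3c3 = 1.
The full grid is 1 4 3 2 / 2 1 4 3 / 3 2 1 4 / 4 3 2 1.

2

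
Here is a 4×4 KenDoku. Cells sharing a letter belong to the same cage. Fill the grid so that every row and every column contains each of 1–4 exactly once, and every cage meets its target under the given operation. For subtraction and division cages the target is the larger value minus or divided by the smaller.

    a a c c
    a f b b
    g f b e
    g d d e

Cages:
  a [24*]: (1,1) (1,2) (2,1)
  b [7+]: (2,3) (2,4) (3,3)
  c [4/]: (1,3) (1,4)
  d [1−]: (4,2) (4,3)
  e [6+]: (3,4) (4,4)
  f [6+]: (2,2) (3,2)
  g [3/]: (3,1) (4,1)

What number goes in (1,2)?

3

In column 2, 1 can only go at (4,2), so (4,2) = 1.
The two cells of cage g must have quotient 3, which forces (3,1) = 1.
Row 4 already has 1, which forces (4,1) = 3.
The two cells of cage d must have difference 1, leaving (4,3) = 2.
Row 4 already has 2, which forces (4,4) = 4.
The 3 cells of cage a must have product 24, which forces (1,2) = 3.
The two cells of cage c must have quotient 4, leaving (1,3) = 4.
4 is placed in column 4, so (1,4) = 1.
Cage b has sum 7, leaving (2,3) = 1.
Column 3 already has 4; hence (3,3) = 3.
4 is placed in column 4, leaving (3,4) = 2.
Row 1 now contains 4, leaving (1,1) = 2.
Cage a has product 24; hence (2,1) = 4.
The two cells of cage f must have sum 6, leaving (2,2) = 2.
Column 4 already has 2, which forces (2,4) = 3.
Row 3 already has 2, which forces (3,2) = 4.
Completed grid: 2 3 4 1 / 4 2 1 3 / 1 4 3 2 / 3 1 2 4.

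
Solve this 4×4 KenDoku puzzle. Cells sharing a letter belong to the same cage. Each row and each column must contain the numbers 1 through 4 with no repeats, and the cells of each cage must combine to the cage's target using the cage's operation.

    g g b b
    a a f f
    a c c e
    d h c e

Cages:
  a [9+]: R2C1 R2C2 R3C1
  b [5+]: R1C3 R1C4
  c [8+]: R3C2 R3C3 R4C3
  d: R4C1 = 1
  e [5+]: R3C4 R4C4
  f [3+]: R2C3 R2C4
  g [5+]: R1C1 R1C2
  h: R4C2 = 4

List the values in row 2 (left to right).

Cage d is given; hence R4C1 = 1.
Cage h is given, which forces R4C2 = 4.
Row 2 needs a 4, and only R2C1 is open for it.
In row 2, 3 can only go at R2C2, so R2C2 = 3.
The two cells of cage g must have sum 5, so R1C1 = 3.
Column 2 already has 3, which forces R1C2 = 2.
Cage a needs sum 9, leaving R3C1 = 2.
2 is placed in column 2, leaving R3C2 = 1.
Cage c has sum 8, which forces R3C3 = 4.
2 is placed in row 3, so R3C4 = 3.
3 is placed in column 4, so R4C4 = 2.
4 is placed in column 3, which forces R1C3 = 1.
Cage b needs two cells with sum 5, which forces R1C4 = 4.
Cage f's pair has sum 3, leaving R2C3 = 2.
2 is placed in column 4, which forces R2C4 = 1.
Row 4 already has 2, leaving R4C3 = 3.
Completed grid: 3 2 1 4 / 4 3 2 1 / 2 1 4 3 / 1 4 3 2.

4 3 2 1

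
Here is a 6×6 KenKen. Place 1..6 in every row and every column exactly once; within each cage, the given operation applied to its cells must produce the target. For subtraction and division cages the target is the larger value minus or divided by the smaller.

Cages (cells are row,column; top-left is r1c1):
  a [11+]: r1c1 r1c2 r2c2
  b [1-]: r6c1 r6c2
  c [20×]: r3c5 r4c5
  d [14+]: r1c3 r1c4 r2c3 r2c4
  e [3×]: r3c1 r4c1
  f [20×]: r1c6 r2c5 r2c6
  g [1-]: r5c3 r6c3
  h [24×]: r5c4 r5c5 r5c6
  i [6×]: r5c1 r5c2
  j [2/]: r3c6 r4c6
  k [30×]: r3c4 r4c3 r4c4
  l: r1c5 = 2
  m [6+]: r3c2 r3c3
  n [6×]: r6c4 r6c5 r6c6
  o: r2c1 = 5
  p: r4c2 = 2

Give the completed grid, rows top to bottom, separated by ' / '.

Cage l is a single given cell, leaving r1c5 = 2.
Cage o is given, so r2c1 = 5.
Cage p is given, leaving r4c2 = 2.
Cage f needs product 20, which forces r1c6 = 5.
Row 5 needs a 5, and only r5c3 is open for it.
In row 6, 5 can only go at r6c2, so r6c2 = 5.
Column 2 now contains 5, so r3c2 = 4.
Cage m needs two cells with sum 6, which forces r3c3 = 2.
Row 3 now contains 4, leaving r3c5 = 5.
5 is placed in column 5, which forces r4c5 = 4.
The 3 cells of cage a must have sum 11, which forces r1c1 = 4.
4 is placed in column 5; hence r2c5 = 1.
Cage f needs product 20, leaving r2c6 = 4.
Cage k needs product 30, so r4c4 = 5.
Column 1 already has 4; hence r6c1 = 6.
6 is placed in row 6, so r6c3 = 4.
1 is placed in column 5, which forces r6c5 = 3.
Cage a needs sum 11; hence r1c2 = 1.
The 4 cells of cage d must have sum 14, leaving r1c3 = 6.
The 4 cells of cage d must have sum 14, which forces r1c4 = 3.
1 is placed in row 2, so r2c2 = 6.
Cage d has sum 14, which forces r2c3 = 3.
Cage d needs sum 14; hence r2c4 = 2.
Column 3 now contains 6, leaving r4c3 = 1.
6 is placed in column 2, which forces r5c2 = 3.
The 3 cells of cage h must have product 24; hence r5c4 = 4.
3 is placed in column 5; hence r5c5 = 6.
Cage h has product 24, which forces r5c6 = 1.
Column 4 already has 2, so r6c4 = 1.
Column 6 already has 1, which forces r6c6 = 2.
Cage e needs two cells with product 3, leaving r3c1 = 1.
Column 4 already has 1, so r3c4 = 6.
Row 3 already has 6, which forces r3c6 = 3.
Row 4 already has 1, so r4c1 = 3.
3 is placed in column 6, so r4c6 = 6.
Row 5 now contains 1, leaving r5c1 = 2.

4 1 6 3 2 5 / 5 6 3 2 1 4 / 1 4 2 6 5 3 / 3 2 1 5 4 6 / 2 3 5 4 6 1 / 6 5 4 1 3 2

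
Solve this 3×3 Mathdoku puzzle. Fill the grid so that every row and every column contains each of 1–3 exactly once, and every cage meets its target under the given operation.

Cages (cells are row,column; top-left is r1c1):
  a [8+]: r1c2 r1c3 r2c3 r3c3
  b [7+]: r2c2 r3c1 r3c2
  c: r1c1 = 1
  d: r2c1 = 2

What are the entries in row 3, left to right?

3 1 2

Cage c is a single given cell, so r1c1 = 1.
Cage a has sum 8; hence r1c2 = 2.
Row 1 already has 1; hence r1c3 = 3.
Cage d is given, leaving r2c1 = 2.
2 is placed in column 2, so r2c2 = 3.
Row 2 now contains 2, which forces r2c3 = 1.
2 is placed in column 1, leaving r3c1 = 3.
Column 2 now contains 3, leaving r3c2 = 1.
1 is placed in column 3, leaving r3c3 = 2.
The full grid is 1 2 3 / 2 3 1 / 3 1 2.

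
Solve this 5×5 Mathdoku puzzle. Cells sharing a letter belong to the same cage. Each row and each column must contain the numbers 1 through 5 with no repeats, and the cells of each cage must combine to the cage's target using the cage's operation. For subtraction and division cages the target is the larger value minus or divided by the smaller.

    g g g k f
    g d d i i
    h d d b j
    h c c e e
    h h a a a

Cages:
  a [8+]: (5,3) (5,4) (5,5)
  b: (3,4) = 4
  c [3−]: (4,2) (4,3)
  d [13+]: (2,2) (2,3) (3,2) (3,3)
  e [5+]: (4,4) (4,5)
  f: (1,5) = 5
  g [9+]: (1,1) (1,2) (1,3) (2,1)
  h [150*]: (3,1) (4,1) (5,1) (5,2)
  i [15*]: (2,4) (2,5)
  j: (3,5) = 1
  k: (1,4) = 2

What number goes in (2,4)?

Cage k is a single given cell, leaving (1,4) = 2.
Cage f is a single given cell, which forces (1,5) = 5.
Column 5 already has 5, so (2,5) = 3.
B is a freebie, which forces (3,4) = 4.
Cage j is a single given cell; hence (3,5) = 1.
Cage h has product 150; hence (5,2) = 5.
Cage g needs sum 9, which forces (2,1) = 1.
Row 2 now contains 1; hence (2,2) = 4.
Row 2 now contains 4, so (2,3) = 2.
Row 2 now contains 3, leaving (2,4) = 5.
The 4 cells of cage d must have sum 13, which forces (3,3) = 5.
Cage a has sum 8, which forces (5,5) = 4.
Cage d needs sum 13; hence (3,2) = 2.
Cage h needs product 150, leaving (4,1) = 5.
The two cells of cage c must have difference 3, leaving (4,2) = 1.
Cage c needs two cells with difference 3, which forces (4,3) = 4.
Cage e needs two cells with sum 5, leaving (4,4) = 3.
Column 5 already has 4, so (4,5) = 2.
3 is placed in column 4, so (5,4) = 1.
The 4 cells of cage g must have sum 9, so (1,1) = 4.
Column 2 already has 1, leaving (1,2) = 3.
The 4 cells of cage g must have sum 9; hence (1,3) = 1.
2 is placed in row 3, which forces (3,1) = 3.
The 4 cells of cage h must have product 150, so (5,1) = 2.
Row 5 now contains 1, leaving (5,3) = 3.
Filled in: 4 3 1 2 5 / 1 4 2 5 3 / 3 2 5 4 1 / 5 1 4 3 2 / 2 5 3 1 4.

5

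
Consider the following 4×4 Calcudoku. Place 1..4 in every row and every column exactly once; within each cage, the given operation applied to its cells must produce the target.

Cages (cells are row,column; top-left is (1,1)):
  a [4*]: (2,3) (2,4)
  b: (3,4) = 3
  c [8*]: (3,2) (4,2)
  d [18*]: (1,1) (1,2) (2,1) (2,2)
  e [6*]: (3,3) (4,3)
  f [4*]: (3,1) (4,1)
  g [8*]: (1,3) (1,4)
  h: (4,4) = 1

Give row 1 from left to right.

Cage b is given, so (3,4) = 3.
H is a freebie, so (4,4) = 1.
Cage a needs two cells with product 4, leaving (2,3) = 1.
Column 4 now contains 1, so (2,4) = 4.
Cage f needs two cells with product 4; hence (3,1) = 1.
Row 3 now contains 3, so (3,3) = 2.
Row 4 now contains 1, which forces (4,1) = 4.
Row 4 already has 4, which forces (4,2) = 2.
Cage e needs two cells with product 6, leaving (4,3) = 3.
Cage d needs product 18, leaving (1,1) = 3.
Cage d has product 18, so (1,2) = 1.
2 is placed in column 3; hence (1,3) = 4.
Column 4 now contains 4, leaving (1,4) = 2.
Cage d needs product 18; hence (2,1) = 2.
Column 2 already has 2, leaving (2,2) = 3.
Row 3 already has 2, which forces (3,2) = 4.
Completed grid: 3 1 4 2 / 2 3 1 4 / 1 4 2 3 / 4 2 3 1.

3 1 4 2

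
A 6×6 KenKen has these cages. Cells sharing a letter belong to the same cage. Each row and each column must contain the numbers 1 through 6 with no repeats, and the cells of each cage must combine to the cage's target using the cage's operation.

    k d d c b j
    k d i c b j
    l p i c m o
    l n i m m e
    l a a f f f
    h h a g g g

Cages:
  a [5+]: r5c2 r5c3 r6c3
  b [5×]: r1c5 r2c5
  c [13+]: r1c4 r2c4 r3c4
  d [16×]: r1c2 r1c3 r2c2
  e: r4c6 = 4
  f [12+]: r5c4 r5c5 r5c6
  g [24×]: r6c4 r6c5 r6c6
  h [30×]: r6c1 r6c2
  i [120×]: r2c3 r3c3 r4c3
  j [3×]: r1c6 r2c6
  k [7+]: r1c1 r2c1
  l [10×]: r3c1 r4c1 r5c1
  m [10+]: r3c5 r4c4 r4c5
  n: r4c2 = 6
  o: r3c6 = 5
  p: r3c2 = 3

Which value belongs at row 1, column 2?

Cage p is a single given cell, leaving r3c2 = 3.
Cage o is given; hence r3c6 = 5.
Cage n is given, which forces r4c2 = 6.
Cage e is given, so r4c6 = 4.
6 is placed in column 2, which forces r6c2 = 5.
Row 4 already has 4, so r4c3 = 5.
Row 6 already has 5; hence r6c1 = 6.
The 3 cells of cage m must have sum 10, so r3c5 = 6.
Cage l has product 10, so r5c1 = 5.
Cage i has product 120, so r2c3 = 6.
6 is placed in row 3, which forces r3c3 = 4.
Row 3 already has 4; hence r3c4 = 2.
Cage d needs product 16, which forces r1c2 = 4.
Column 3 now contains 4, which forces r1c3 = 2.
The 3 cells of cage c must have sum 13; hence r1c4 = 6.
Cage d needs product 16, so r2c2 = 2.
Cage c needs sum 13; hence r2c4 = 5.
Row 2 already has 5, leaving r2c5 = 1.
Row 2 already has 1; hence r2c6 = 3.
Row 3 already has 2; hence r3c1 = 1.
Cage l needs product 10; hence r4c1 = 2.
Column 5 now contains 1; hence r4c5 = 3.
Column 2 already has 2; hence r5c2 = 1.
1 is placed in row 5; hence r5c3 = 3.
Column 4 now contains 6; hence r5c4 = 4.
Row 5 already has 4, leaving r5c5 = 2.
2 is placed in row 5, so r5c6 = 6.
Column 3 already has 2; hence r6c3 = 1.
Column 4 now contains 4, leaving r6c4 = 3.
Column 5 now contains 2, leaving r6c5 = 4.
Column 6 now contains 3; hence r6c6 = 2.
4 is placed in row 1, which forces r1c1 = 3.
Column 5 now contains 1, which forces r1c5 = 5.
Column 6 now contains 3, leaving r1c6 = 1.
Row 2 already has 3, which forces r2c1 = 4.
Row 4 now contains 3, which forces r4c4 = 1.
Completed grid: 3 4 2 6 5 1 / 4 2 6 5 1 3 / 1 3 4 2 6 5 / 2 6 5 1 3 4 / 5 1 3 4 2 6 / 6 5 1 3 4 2.

4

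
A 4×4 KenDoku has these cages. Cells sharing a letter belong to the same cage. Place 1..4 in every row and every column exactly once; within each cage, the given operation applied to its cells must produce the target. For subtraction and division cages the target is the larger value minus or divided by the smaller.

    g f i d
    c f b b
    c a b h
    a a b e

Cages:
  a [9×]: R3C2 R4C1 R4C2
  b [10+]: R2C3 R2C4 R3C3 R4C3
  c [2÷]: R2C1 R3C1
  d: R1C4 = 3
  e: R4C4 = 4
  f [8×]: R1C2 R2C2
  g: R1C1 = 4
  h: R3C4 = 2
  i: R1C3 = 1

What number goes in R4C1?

G is a freebie, which forces R1C1 = 4.
Row 1 now contains 4, so R1C2 = 2.
I is a freebie, which forces R1C3 = 1.
Cage d is given, leaving R1C4 = 3.
Column 2 now contains 2; hence R2C2 = 4.
Cage a needs product 9, so R3C2 = 3.
Cage h is given; hence R3C4 = 2.
Cage a needs product 9, leaving R4C1 = 3.
Cage a has product 9, leaving R4C2 = 1.
Cage e is a single given cell, which forces R4C4 = 4.
Cage c needs two cells with quotient 2, which forces R2C1 = 2.
The 4 cells of cage b must have sum 10, leaving R2C3 = 3.
Column 4 already has 2; hence R2C4 = 1.
2 is placed in row 3, which forces R3C1 = 1.
2 is placed in row 3; hence R3C3 = 4.
Row 4 now contains 4, leaving R4C3 = 2.
Filled in: 4 2 1 3 / 2 4 3 1 / 1 3 4 2 / 3 1 2 4.

3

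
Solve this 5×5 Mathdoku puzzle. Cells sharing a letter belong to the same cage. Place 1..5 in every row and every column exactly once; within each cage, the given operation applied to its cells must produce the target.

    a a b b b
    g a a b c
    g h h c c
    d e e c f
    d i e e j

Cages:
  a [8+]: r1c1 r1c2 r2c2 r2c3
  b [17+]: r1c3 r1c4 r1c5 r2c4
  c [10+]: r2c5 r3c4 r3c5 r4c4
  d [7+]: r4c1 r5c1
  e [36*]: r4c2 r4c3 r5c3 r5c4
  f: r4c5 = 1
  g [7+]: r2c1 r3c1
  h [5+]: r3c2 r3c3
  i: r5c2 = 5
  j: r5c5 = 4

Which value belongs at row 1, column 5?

3

Cage b has sum 17, so r2c4 = 5.
F is a freebie, leaving r4c5 = 1.
Cage i is given; hence r5c2 = 5.
Cage j is a single given cell, leaving r5c5 = 4.
The only place for 5 in row 4 is r4c1.
Cage d's pair has sum 7; hence r5c1 = 2.
In row 1, 2 can only go at r1c2, so r1c2 = 2.
Row 1 needs a 1, and only r1c1 is open for it.
The only place for 5 in row 3 is r3c5.
Cage b has sum 17, leaving r1c3 = 5.
Cage b has sum 17, which forces r1c4 = 4.
Column 5 already has 5; hence r1c5 = 3.
Cage c needs sum 10; hence r2c5 = 2.
Cage c needs sum 10, which forces r3c4 = 1.
The 4 cells of cage c must have sum 10, which forces r4c4 = 2.
1 is placed in column 4, so r5c4 = 3.
The two cells of cage h must have sum 5, so r3c2 = 3.
Cage h's pair has sum 5, leaving r3c3 = 2.
3 is placed in column 2; hence r4c2 = 4.
Row 4 already has 4, which forces r4c3 = 3.
Row 5 already has 3, leaving r5c3 = 1.
Cage g's pair has sum 7, so r2c1 = 3.
Column 2 already has 4, so r2c2 = 1.
1 is placed in column 3; hence r2c3 = 4.
Row 3 already has 3, which forces r3c1 = 4.
Filled in: 1 2 5 4 3 / 3 1 4 5 2 / 4 3 2 1 5 / 5 4 3 2 1 / 2 5 1 3 4.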